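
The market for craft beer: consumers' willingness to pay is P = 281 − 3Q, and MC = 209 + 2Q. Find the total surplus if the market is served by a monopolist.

TS = 445.5

The monopolist equates marginal revenue to marginal cost: 281 − 6Q = 209 + 2Q, so Q = 9. From demand, P = 254.
CS = ½·(281 − 254)·9 = 121.5; PS = (254·9 − 209·9 − ½·2·9²) = 324; TS = 445.5.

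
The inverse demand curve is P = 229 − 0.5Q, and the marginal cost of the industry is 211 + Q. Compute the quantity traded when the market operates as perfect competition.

Competitive equilibrium sets price equal to marginal cost: 229 − 0.5Q = 211 + Q, so Q = 12 and P = 223.

Q = 12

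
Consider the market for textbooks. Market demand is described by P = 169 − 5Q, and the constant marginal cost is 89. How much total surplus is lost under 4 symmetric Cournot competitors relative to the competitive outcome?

DWL = 25.6

Perfect competition: P = MC = 89, so 169 − 5Q = 89 and Q = 16.
With 4 symmetric Cournot firms, each firm's FOC gives 169 − 25q = 89, so q = 3.2, Q = 4·3.2 = 12.8, and P = 105.
DWL is the triangle between Q = 12.8 and Q = 16: ½·(16 − 12.8)·(105 − 89) = 25.6.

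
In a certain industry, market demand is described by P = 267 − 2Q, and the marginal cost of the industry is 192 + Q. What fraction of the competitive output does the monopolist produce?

Q_m/Q_c = 0.6

The monopolist equates marginal revenue to marginal cost: 267 − 4Q = 192 + Q, so Q = 15. From demand, P = 237.
Under competition P = MC: 267 − 2Q = 192 + Q ⇒ Q = 25, P = 217.
Ratio Q_m/Q_c = 15/25 = 0.6.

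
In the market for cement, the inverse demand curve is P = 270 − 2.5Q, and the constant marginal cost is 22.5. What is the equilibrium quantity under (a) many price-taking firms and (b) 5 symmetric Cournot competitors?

Under competition P = MC = 22.5, so Q = (270 − 22.5)/2.5 = 99.
Cournot with 5 identical firms: the symmetric best-response condition is 270 − 15q = 22.5. Each firm produces q = 16.5, total output Q = 82.5, price P = 63.75.

Competition: Q = 99; Cournot: Q = 82.5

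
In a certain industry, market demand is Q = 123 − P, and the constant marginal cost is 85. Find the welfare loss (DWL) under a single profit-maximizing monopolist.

DWL = 180.5

Inverting demand: P = 123 − Q.
Perfect competition: P = MC = 85, so 123 − Q = 85 and Q = 38.
A monopolist chooses Q where MR = MC. MR = 123 − 2Q; setting this equal to 85 gives Q = 19 and P = 104.
DWL is the triangle between Q = 19 and Q = 38: ½·(38 − 19)·(104 − 85) = 180.5.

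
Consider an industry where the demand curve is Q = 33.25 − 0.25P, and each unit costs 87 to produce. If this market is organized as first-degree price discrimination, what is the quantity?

Q = 11.5

Inverting demand: P = 133 − 4Q.
Under first-degree price discrimination the firm charges each unit its demand price and produces up to where P = MC, i.e. Q = 11.5. Consumer surplus is zero; producer surplus equals total surplus.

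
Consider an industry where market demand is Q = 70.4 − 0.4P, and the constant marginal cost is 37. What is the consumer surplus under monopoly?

CS = 966.05

Inverting demand: P = 176 − 2.5Q.
The monopolist equates marginal revenue to marginal cost: 176 − 5Q = 37, so Q = 27.8. From demand, P = 106.5.
CS = ½·(176 − 106.5)·27.8 = 966.05.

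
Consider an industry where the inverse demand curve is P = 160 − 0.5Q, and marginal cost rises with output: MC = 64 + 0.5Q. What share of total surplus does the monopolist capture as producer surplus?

PS/TS = 0.75

A monopolist chooses Q where MR = MC. MR = 160 − Q; setting this equal to 64 + 0.5Q gives Q = 64 and P = 128.
CS = ½·(160 − 128)·64 = 1024.
PS = P·Q − VC(Q) = 128·64 − (64·64 + ½·0.5·64²) = 3072.
Share captured = PS/TS = 3072/4096 = 0.75.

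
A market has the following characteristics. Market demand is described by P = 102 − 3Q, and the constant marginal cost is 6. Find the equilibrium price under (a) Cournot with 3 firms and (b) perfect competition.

In a 3-firm Cournot equilibrium, symmetry and the first-order condition give q = (102 − 6)/(12) = 8. So Q = 24 and P = 30.
Under competition P = MC = 6, so Q = (102 − 6)/3 = 32.

Cournot: P = 30; Competition: P = 6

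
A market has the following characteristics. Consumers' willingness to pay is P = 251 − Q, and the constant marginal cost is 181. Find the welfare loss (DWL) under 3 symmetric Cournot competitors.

Under competition P = MC = 181, so Q = (251 − 181)/1 = 70.
With 3 symmetric Cournot firms, each firm's FOC gives 251 − 4q = 181, so q = 17.5, Q = 3·17.5 = 52.5, and P = 198.5.
DWL is the triangle between Q = 52.5 and Q = 70: ½·(70 − 52.5)·(198.5 − 181) = 153.125.

DWL = 153.125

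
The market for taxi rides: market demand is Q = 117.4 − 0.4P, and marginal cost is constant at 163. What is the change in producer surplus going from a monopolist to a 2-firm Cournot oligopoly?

Inverting demand: P = 293.5 − 2.5Q.
The monopolist equates marginal revenue to marginal cost: 293.5 − 5Q = 163, so Q = 26.1. From demand, P = 228.25.
PS = (228.25 − 163)·26.1 = 1703.025.
Cournot with 2 identical firms: the symmetric best-response condition is 293.5 − 7.5q = 163. Each firm produces q = 17.4, total output Q = 34.8, price P = 206.5.
PS = (206.5 − 163)·34.8 = 1513.8.
Change in producer surplus: 1513.8 − 1703.025 = −189.225.

Producer surplus falls by 189.225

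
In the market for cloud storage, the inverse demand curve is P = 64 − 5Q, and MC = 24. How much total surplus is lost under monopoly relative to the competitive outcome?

Under competition P = MC = 24, so Q = (64 − 24)/5 = 8.
A monopolist chooses Q where MR = MC. MR = 64 − 10Q; setting this equal to 24 gives Q = 4 and P = 44.
DWL is the triangle between Q = 4 and Q = 8: ½·(8 − 4)·(44 − 24) = 40.

DWL = 40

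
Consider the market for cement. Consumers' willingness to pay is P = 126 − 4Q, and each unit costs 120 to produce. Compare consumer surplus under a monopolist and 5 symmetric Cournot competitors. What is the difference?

Monopoly sets MR = MC: 126 − 8Q = 120 ⇒ Q = 0.75, P = 126 − 4·0.75 = 123.
CS = ½·(126 − 123)·0.75 = 1.125.
In a 5-firm Cournot equilibrium, symmetry and the first-order condition give q = (126 − 120)/(24) = 0.25. So Q = 1.25 and P = 121.
CS = ½·(126 − 121)·1.25 = 3.125.
Change in consumer surplus: 3.125 − 1.125 = 2.

CS rises by 2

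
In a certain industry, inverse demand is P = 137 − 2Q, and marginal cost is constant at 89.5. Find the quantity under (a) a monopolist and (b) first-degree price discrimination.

Monopoly: Q = 11.875; Perfect PD: Q = 23.75

Monopoly sets MR = MC: 137 − 4Q = 89.5 ⇒ Q = 11.875, P = 137 − 2·11.875 = 113.25.
A perfectly discriminating monopolist sells every unit with P(Q) ≥ MC(Q), so output equals the competitive quantity Q = 23.75. Each buyer pays their reservation price, so CS = 0 and the firm captures all surplus.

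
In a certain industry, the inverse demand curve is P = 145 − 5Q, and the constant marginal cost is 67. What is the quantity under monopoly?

The monopolist equates marginal revenue to marginal cost: 145 − 10Q = 67, so Q = 7.8. From demand, P = 106.

Q = 7.8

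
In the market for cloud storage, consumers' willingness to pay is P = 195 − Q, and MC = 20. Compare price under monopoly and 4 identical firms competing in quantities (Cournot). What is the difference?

A monopolist chooses Q where MR = MC. MR = 195 − 2Q; setting this equal to 20 gives Q = 87.5 and P = 107.5.
With 4 symmetric Cournot firms, each firm's FOC gives 195 − 5q = 20, so q = 35, Q = 4·35 = 140, and P = 55.
Change in price: 55 − 107.5 = −52.5.

Price falls by 52.5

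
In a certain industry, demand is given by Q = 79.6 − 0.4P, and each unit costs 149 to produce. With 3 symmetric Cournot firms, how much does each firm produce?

q_i = 5

Inverting demand: P = 199 − 2.5Q.
With 3 symmetric Cournot firms, each firm's FOC gives 199 − 10q = 149, so q = 5, Q = 3·5 = 15, and P = 161.5.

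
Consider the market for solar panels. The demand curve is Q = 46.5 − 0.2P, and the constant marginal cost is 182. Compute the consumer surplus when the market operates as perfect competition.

CS = 255.025

Inverting demand: P = 232.5 − 5Q.
Under competition P = MC = 182, so Q = (232.5 − 182)/5 = 10.1.
CS = ½·(232.5 − 182)·10.1 = 255.025.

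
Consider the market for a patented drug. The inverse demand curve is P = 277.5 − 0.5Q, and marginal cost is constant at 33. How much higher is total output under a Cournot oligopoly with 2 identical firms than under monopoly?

Q rises by 81.5

Monopoly sets MR = MC: 277.5 − Q = 33 ⇒ Q = 244.5, P = 277.5 − 0.5·244.5 = 155.25.
With 2 symmetric Cournot firms, each firm's FOC gives 277.5 − 1.5q = 33, so q = 163, Q = 2·163 = 326, and P = 114.5.
Change in total output: 326 − 244.5 = 81.5.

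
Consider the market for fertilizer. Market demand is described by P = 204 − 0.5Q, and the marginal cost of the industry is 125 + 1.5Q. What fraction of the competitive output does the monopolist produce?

Q_m/Q_c = 0.8

The monopolist equates marginal revenue to marginal cost: 204 − Q = 125 + 1.5Q, so Q = 31.6. From demand, P = 188.2.
Under competition P = MC: 204 − 0.5Q = 125 + 1.5Q ⇒ Q = 39.5, P = 184.25.
Ratio Q_m/Q_c = 31.6/39.5 = 0.8.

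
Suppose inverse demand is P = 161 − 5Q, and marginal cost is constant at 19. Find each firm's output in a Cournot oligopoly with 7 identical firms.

q_i = 3.55

In a 7-firm Cournot equilibrium, symmetry and the first-order condition give q = (161 − 19)/(40) = 3.55. So Q = 24.85 and P = 36.75.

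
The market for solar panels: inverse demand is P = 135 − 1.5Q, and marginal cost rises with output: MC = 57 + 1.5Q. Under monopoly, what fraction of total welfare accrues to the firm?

PS/TS = 0.75

The monopolist equates marginal revenue to marginal cost: 135 − 3Q = 57 + 1.5Q, so Q = 52/3. From demand, P = 109.
CS = ½·(135 − 109)·52/3 = 676/3.
PS = P·Q − VC(Q) = 109·52/3 − (57·52/3 + ½·1.5·(52/3)²) = 676.
Share captured = PS/TS = 676/(2704/3) = 0.75.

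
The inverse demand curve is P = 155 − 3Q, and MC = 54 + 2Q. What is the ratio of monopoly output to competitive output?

Monopoly sets MR = MC: 155 − 6Q = 54 + 2Q ⇒ Q = 12.625, P = 155 − 3·12.625 = 117.125.
Under competition P = MC: 155 − 3Q = 54 + 2Q ⇒ Q = 20.2, P = 94.4.
Ratio Q_m/Q_c = 12.625/20.2 = 0.625.

Q_m/Q_c = 0.625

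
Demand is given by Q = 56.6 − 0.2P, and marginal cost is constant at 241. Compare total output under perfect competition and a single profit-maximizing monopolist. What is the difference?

Q falls by 4.2

Inverting demand: P = 283 − 5Q.
Perfect competition: P = MC = 241, so 283 − 5Q = 241 and Q = 8.4.
The monopolist equates marginal revenue to marginal cost: 283 − 10Q = 241, so Q = 4.2. From demand, P = 262.
Change in total output: 4.2 − 8.4 = −4.2.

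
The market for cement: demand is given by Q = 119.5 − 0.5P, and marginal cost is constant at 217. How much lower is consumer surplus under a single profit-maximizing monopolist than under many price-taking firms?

Inverting demand: P = 239 − 2Q.
Under competition P = MC = 217, so Q = (239 − 217)/2 = 11.
CS = ½·(239 − 217)·11 = 121.
The monopolist equates marginal revenue to marginal cost: 239 − 4Q = 217, so Q = 5.5. From demand, P = 228.
CS = ½·(239 − 228)·5.5 = 30.25.
Change in consumer surplus: 30.25 − 121 = −90.75.

CS falls by 90.75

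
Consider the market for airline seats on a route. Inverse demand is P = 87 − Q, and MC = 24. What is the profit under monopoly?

A monopolist chooses Q where MR = MC. MR = 87 − 2Q; setting this equal to 24 gives Q = 31.5 and P = 55.5.
Profit = (55.5 − 24)·31.5 = 992.25.

Profit = 992.25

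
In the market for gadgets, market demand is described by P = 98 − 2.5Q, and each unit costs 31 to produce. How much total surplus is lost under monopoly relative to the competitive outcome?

Perfect competition: P = MC = 31, so 98 − 2.5Q = 31 and Q = 26.8.
The monopolist equates marginal revenue to marginal cost: 98 − 5Q = 31, so Q = 13.4. From demand, P = 64.5.
DWL is the triangle between Q = 13.4 and Q = 26.8: ½·(26.8 − 13.4)·(64.5 − 31) = 224.45.

DWL = 224.45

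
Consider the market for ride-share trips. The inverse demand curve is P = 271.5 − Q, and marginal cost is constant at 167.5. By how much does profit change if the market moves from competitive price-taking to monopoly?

Under competition P = MC = 167.5, so Q = (271.5 − 167.5)/1 = 104.
Profit = (167.5 − 167.5)·104 = 0.
Monopoly sets MR = MC: 271.5 − 2Q = 167.5 ⇒ Q = 52, P = 271.5 − 52 = 219.5.
Profit = (219.5 − 167.5)·52 = 2704.
Change in profit: 2704 − 0 = 2704.

π rises by 2704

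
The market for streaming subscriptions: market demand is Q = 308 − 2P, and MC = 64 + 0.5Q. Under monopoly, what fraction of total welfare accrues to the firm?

PS/TS = 0.75

Inverting demand: P = 154 − 0.5Q.
Monopoly sets MR = MC: 154 − Q = 64 + 0.5Q ⇒ Q = 60, P = 154 − 0.5·60 = 124.
CS = ½·(154 − 124)·60 = 900.
PS = P·Q − VC(Q) = 124·60 − (64·60 + ½·0.5·60²) = 2700.
Share captured = PS/TS = 2700/3600 = 0.75.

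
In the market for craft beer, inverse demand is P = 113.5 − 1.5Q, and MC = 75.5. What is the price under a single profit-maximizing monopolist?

P = 94.5

The monopolist equates marginal revenue to marginal cost: 113.5 − 3Q = 75.5, so Q = 38/3. From demand, P = 94.5.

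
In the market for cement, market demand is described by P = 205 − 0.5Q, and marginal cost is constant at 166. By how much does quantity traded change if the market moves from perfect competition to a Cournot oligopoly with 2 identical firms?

Quantity traded falls by 26

Perfect competition: P = MC = 166, so 205 − 0.5Q = 166 and Q = 78.
With 2 symmetric Cournot firms, each firm's FOC gives 205 − 1.5q = 166, so q = 26, Q = 2·26 = 52, and P = 179.
Change in quantity traded: 52 − 78 = −26.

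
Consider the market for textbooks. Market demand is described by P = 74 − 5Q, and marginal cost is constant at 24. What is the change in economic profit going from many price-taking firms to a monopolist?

π rises by 125

Under competition P = MC = 24, so Q = (74 − 24)/5 = 10.
Profit = (24 − 24)·10 = 0.
A monopolist chooses Q where MR = MC. MR = 74 − 10Q; setting this equal to 24 gives Q = 5 and P = 49.
Profit = (49 − 24)·5 = 125.
Change in economic profit: 125 − 0 = 125.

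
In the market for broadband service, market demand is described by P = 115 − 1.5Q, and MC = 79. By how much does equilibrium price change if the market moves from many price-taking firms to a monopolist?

Equilibrium price rises by 18

Competitive firms price at marginal cost: P = 79, giving Q = 24.
The monopolist equates marginal revenue to marginal cost: 115 − 3Q = 79, so Q = 12. From demand, P = 97.
Change in equilibrium price: 97 − 79 = 18.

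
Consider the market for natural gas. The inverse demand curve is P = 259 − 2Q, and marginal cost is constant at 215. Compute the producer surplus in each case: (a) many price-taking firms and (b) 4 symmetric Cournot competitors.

Competition: PS = 0; Cournot: PS = 154.88

Under competition P = MC = 215, so Q = (259 − 215)/2 = 22.
PS = (215 − 215)·22 = 0.
With 4 symmetric Cournot firms, each firm's FOC gives 259 − 10q = 215, so q = 4.4, Q = 4·4.4 = 17.6, and P = 223.8.
PS = (223.8 − 215)·17.6 = 154.88.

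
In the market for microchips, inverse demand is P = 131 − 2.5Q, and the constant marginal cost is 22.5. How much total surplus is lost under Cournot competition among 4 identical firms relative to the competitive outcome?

Competitive firms price at marginal cost: P = 22.5, giving Q = 43.4.
In a 4-firm Cournot equilibrium, symmetry and the first-order condition give q = (131 − 22.5)/(12.5) = 8.68. So Q = 34.72 and P = 44.2.
DWL is the triangle between Q = 34.72 and Q = 43.4: ½·(43.4 − 34.72)·(44.2 − 22.5) = 94.178.

DWL = 94.178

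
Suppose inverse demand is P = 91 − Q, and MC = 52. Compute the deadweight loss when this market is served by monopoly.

DWL = 190.125

Perfect competition: P = MC = 52, so 91 − Q = 52 and Q = 39.
A monopolist chooses Q where MR = MC. MR = 91 − 2Q; setting this equal to 52 gives Q = 19.5 and P = 71.5.
DWL is the triangle between Q = 19.5 and Q = 39: ½·(39 − 19.5)·(71.5 − 52) = 190.125.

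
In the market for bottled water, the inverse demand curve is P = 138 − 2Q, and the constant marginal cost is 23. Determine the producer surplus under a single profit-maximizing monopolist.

PS = 1653.125

The monopolist equates marginal revenue to marginal cost: 138 − 4Q = 23, so Q = 28.75. From demand, P = 80.5.
PS = (80.5 − 23)·28.75 = 1653.125.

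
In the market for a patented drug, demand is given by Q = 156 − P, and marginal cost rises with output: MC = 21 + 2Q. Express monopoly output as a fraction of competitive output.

Q_m/Q_c = 0.75

Inverting demand: P = 156 − Q.
A monopolist chooses Q where MR = MC. MR = 156 − 2Q; setting this equal to 21 + 2Q gives Q = 33.75 and P = 122.25.
Under competition P = MC: 156 − Q = 21 + 2Q ⇒ Q = 45, P = 111.
Ratio Q_m/Q_c = 33.75/45 = 0.75.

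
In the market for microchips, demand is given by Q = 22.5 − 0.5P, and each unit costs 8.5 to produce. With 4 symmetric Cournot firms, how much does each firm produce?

Inverting demand: P = 45 − 2Q.
In a 4-firm Cournot equilibrium, symmetry and the first-order condition give q = (45 − 8.5)/(10) = 3.65. So Q = 14.6 and P = 15.8.

q_i = 3.65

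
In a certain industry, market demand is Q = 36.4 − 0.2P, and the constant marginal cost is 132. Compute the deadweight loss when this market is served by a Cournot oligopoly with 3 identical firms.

Inverting demand: P = 182 − 5Q.
Competitive firms price at marginal cost: P = 132, giving Q = 10.
In a 3-firm Cournot equilibrium, symmetry and the first-order condition give q = (182 − 132)/(20) = 2.5. So Q = 7.5 and P = 144.5.
DWL is the triangle between Q = 7.5 and Q = 10: ½·(10 − 7.5)·(144.5 − 132) = 15.625.

DWL = 15.625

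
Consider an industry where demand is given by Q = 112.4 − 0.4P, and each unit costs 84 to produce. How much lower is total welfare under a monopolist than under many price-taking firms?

TS falls by 1940.45

Inverting demand: P = 281 − 2.5Q.
Under competition P = MC = 84, so Q = (281 − 84)/2.5 = 78.8.
CS = ½·(281 − 84)·78.8 = 7761.8; PS = (84 − 84)·78.8 = 0; TS = 7761.8.
A monopolist chooses Q where MR = MC. MR = 281 − 5Q; setting this equal to 84 gives Q = 39.4 and P = 182.5.
CS = ½·(281 − 182.5)·39.4 = 1940.45; PS = (182.5 − 84)·39.4 = 3880.9; TS = 5821.35.
Change in total welfare: 5821.35 − 7761.8 = −1940.45.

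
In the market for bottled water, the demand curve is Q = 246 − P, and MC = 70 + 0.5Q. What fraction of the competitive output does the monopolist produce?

Q_m/Q_c = 0.6

Inverting demand: P = 246 − Q.
A monopolist chooses Q where MR = MC. MR = 246 − 2Q; setting this equal to 70 + 0.5Q gives Q = 70.4 and P = 175.6.
Competitive equilibrium sets price equal to marginal cost: 246 − Q = 70 + 0.5Q, so Q = 352/3 and P = 386/3.
Ratio Q_m/Q_c = 70.4/(352/3) = 0.6.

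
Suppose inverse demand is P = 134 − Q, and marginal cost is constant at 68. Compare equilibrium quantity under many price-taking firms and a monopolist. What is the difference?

Q falls by 33

Competitive firms price at marginal cost: P = 68, giving Q = 66.
Monopoly sets MR = MC: 134 − 2Q = 68 ⇒ Q = 33, P = 134 − 33 = 101.
Change in equilibrium quantity: 33 − 66 = −33.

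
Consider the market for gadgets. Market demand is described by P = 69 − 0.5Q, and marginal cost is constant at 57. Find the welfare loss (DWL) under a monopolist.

DWL = 36

Competitive firms price at marginal cost: P = 57, giving Q = 24.
The monopolist equates marginal revenue to marginal cost: 69 − Q = 57, so Q = 12. From demand, P = 63.
DWL is the triangle between Q = 12 and Q = 24: ½·(24 − 12)·(63 − 57) = 36.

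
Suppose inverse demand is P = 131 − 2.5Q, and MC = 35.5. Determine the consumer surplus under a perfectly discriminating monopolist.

A perfectly discriminating monopolist sells every unit with P(Q) ≥ MC(Q), so output equals the competitive quantity Q = 38.2. Each buyer pays their reservation price, so CS = 0 and the firm captures all surplus.
CS = 0.

CS = 0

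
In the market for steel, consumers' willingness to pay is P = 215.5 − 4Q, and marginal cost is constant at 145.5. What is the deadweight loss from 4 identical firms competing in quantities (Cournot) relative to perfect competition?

Competitive firms price at marginal cost: P = 145.5, giving Q = 17.5.
Cournot with 4 identical firms: the symmetric best-response condition is 215.5 − 20q = 145.5. Each firm produces q = 3.5, total output Q = 14, price P = 159.5.
DWL is the triangle between Q = 14 and Q = 17.5: ½·(17.5 − 14)·(159.5 − 145.5) = 24.5.

DWL = 24.5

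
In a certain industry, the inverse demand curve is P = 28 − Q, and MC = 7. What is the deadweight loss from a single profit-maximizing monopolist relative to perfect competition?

DWL = 55.125

Perfect competition: P = MC = 7, so 28 − Q = 7 and Q = 21.
A monopolist chooses Q where MR = MC. MR = 28 − 2Q; setting this equal to 7 gives Q = 10.5 and P = 17.5.
DWL is the triangle between Q = 10.5 and Q = 21: ½·(21 − 10.5)·(17.5 − 7) = 55.125.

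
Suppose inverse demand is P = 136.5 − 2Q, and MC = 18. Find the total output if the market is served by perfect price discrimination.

A perfectly discriminating monopolist sells every unit with P(Q) ≥ MC(Q), so output equals the competitive quantity Q = 59.25. Each buyer pays their reservation price, so CS = 0 and the firm captures all surplus.

Q = 59.25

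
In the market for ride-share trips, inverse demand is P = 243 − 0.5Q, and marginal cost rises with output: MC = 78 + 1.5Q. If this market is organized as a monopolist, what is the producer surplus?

PS = 5445

The monopolist equates marginal revenue to marginal cost: 243 − Q = 78 + 1.5Q, so Q = 66. From demand, P = 210.
PS = P·Q − VC(Q) = 210·66 − (78·66 + ½·1.5·66²) = 5445.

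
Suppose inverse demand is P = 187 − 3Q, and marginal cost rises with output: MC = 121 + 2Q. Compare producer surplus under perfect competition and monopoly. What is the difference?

PS rises by 98.01

Competitive equilibrium sets price equal to marginal cost: 187 − 3Q = 121 + 2Q, so Q = 13.2 and P = 147.4.
PS = P·Q − VC(Q) = 147.4·13.2 − (121·13.2 + ½·2·13.2²) = 174.24.
A monopolist chooses Q where MR = MC. MR = 187 − 6Q; setting this equal to 121 + 2Q gives Q = 8.25 and P = 162.25.
PS = P·Q − VC(Q) = 162.25·8.25 − (121·8.25 + ½·2·8.25²) = 272.25.
Change in producer surplus: 272.25 − 174.24 = 98.01.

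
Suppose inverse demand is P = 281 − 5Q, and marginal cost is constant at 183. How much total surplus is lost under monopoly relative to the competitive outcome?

DWL = 240.1

Perfect competition: P = MC = 183, so 281 − 5Q = 183 and Q = 19.6.
A monopolist chooses Q where MR = MC. MR = 281 − 10Q; setting this equal to 183 gives Q = 9.8 and P = 232.
DWL is the triangle between Q = 9.8 and Q = 19.6: ½·(19.6 − 9.8)·(232 − 183) = 240.1.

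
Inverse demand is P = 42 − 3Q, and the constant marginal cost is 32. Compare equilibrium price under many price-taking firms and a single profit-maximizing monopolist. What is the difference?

P rises by 5

Perfect competition: P = MC = 32, so 42 − 3Q = 32 and Q = 10/3.
A monopolist chooses Q where MR = MC. MR = 42 − 6Q; setting this equal to 32 gives Q = 5/3 and P = 37.
Change in equilibrium price: 37 − 32 = 5.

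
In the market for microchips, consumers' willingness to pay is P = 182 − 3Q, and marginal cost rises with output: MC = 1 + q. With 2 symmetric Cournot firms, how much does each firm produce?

q_i = 18.1

Cournot with 2 identical firms: the symmetric best-response condition is 182 − 9q = 1 + q. Each firm produces q = 18.1, total output Q = 36.2, price P = 73.4.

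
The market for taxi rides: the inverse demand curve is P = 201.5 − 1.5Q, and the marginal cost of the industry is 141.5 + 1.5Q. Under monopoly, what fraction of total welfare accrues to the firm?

PS/TS = 0.75

Monopoly sets MR = MC: 201.5 − 3Q = 141.5 + 1.5Q ⇒ Q = 40/3, P = 201.5 − 1.5·40/3 = 181.5.
CS = ½·(201.5 − 181.5)·40/3 = 400/3.
PS = P·Q − VC(Q) = 181.5·40/3 − (141.5·40/3 + ½·1.5·(40/3)²) = 400.
Share captured = PS/TS = 400/(1600/3) = 0.75.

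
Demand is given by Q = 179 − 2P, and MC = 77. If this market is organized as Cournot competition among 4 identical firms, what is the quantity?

Q = 20

Inverting demand: P = 89.5 − 0.5Q.
With 4 symmetric Cournot firms, each firm's FOC gives 89.5 − 2.5q = 77, so q = 5, Q = 4·5 = 20, and P = 79.5.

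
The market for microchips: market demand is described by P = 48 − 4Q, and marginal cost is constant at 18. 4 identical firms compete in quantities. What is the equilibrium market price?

With 4 symmetric Cournot firms, each firm's FOC gives 48 − 20q = 18, so q = 1.5, Q = 4·1.5 = 6, and P = 24.

P = 24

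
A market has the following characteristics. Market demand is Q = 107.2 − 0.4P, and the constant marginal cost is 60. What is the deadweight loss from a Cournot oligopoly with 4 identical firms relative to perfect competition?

DWL = 346.112

Inverting demand: P = 268 − 2.5Q.
Competitive firms price at marginal cost: P = 60, giving Q = 83.2.
With 4 symmetric Cournot firms, each firm's FOC gives 268 − 12.5q = 60, so q = 16.64, Q = 4·16.64 = 66.56, and P = 101.6.
DWL is the triangle between Q = 66.56 and Q = 83.2: ½·(83.2 − 66.56)·(101.6 − 60) = 346.112.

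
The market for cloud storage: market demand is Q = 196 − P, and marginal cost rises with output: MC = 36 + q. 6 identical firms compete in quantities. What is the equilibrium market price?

Inverting demand: P = 196 − Q.
In a 6-firm Cournot equilibrium, symmetry and the first-order condition give q = (196 − 36)/(8) = 20. So Q = 120 and P = 76.

P = 76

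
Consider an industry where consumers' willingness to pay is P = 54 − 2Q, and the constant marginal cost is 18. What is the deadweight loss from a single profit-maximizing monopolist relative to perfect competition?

DWL = 81

Perfect competition: P = MC = 18, so 54 − 2Q = 18 and Q = 18.
Monopoly sets MR = MC: 54 − 4Q = 18 ⇒ Q = 9, P = 54 − 2·9 = 36.
DWL is the triangle between Q = 9 and Q = 18: ½·(18 − 9)·(36 − 18) = 81.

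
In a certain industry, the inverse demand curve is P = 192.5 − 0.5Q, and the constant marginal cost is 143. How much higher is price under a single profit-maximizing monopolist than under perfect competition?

P rises by 24.75

Competitive firms price at marginal cost: P = 143, giving Q = 99.
Monopoly sets MR = MC: 192.5 − Q = 143 ⇒ Q = 49.5, P = 192.5 − 0.5·49.5 = 167.75.
Change in price: 167.75 − 143 = 24.75.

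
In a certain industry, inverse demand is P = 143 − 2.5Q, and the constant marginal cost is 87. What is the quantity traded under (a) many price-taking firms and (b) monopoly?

Perfect competition: P = MC = 87, so 143 − 2.5Q = 87 and Q = 22.4.
Monopoly sets MR = MC: 143 − 5Q = 87 ⇒ Q = 11.2, P = 143 − 2.5·11.2 = 115.

Competition: Q = 22.4; Monopoly: Q = 11.2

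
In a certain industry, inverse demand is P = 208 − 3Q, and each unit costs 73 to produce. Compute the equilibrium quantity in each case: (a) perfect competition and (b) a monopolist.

Perfect competition: P = MC = 73, so 208 − 3Q = 73 and Q = 45.
Monopoly sets MR = MC: 208 − 6Q = 73 ⇒ Q = 22.5, P = 208 − 3·22.5 = 140.5.

Competition: Q = 45; Monopoly: Q = 22.5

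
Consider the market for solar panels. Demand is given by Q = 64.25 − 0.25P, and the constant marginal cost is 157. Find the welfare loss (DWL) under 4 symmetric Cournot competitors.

Inverting demand: P = 257 − 4Q.
Under competition P = MC = 157, so Q = (257 − 157)/4 = 25.
With 4 symmetric Cournot firms, each firm's FOC gives 257 − 20q = 157, so q = 5, Q = 4·5 = 20, and P = 177.
DWL is the triangle between Q = 20 and Q = 25: ½·(25 − 20)·(177 − 157) = 50.

DWL = 50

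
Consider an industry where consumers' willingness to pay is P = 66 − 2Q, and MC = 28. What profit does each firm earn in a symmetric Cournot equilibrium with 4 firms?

π_i = 28.88

With 4 symmetric Cournot firms, each firm's FOC gives 66 − 10q = 28, so q = 3.8, Q = 4·3.8 = 15.2, and P = 35.6.
Each firm's profit = (35.6 − 28)·3.8 = 28.88.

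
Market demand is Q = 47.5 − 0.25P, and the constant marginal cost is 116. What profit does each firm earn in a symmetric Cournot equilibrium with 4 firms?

Inverting demand: P = 190 − 4Q.
Cournot with 4 identical firms: the symmetric best-response condition is 190 − 20q = 116. Each firm produces q = 3.7, total output Q = 14.8, price P = 130.8.
Each firm's profit = (130.8 − 116)·3.7 = 54.76.

π_i = 54.76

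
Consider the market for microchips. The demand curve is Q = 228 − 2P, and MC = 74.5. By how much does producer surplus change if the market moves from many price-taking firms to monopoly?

Producer surplus rises by 780.125

Inverting demand: P = 114 − 0.5Q.
Under competition P = MC = 74.5, so Q = (114 − 74.5)/0.5 = 79.
PS = (74.5 − 74.5)·79 = 0.
The monopolist equates marginal revenue to marginal cost: 114 − Q = 74.5, so Q = 39.5. From demand, P = 94.25.
PS = (94.25 − 74.5)·39.5 = 780.125.
Change in producer surplus: 780.125 − 0 = 780.125.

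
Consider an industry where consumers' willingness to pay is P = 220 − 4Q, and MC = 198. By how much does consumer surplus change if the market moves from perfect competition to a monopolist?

Competitive firms price at marginal cost: P = 198, giving Q = 5.5.
CS = ½·(220 − 198)·5.5 = 60.5.
Monopoly sets MR = MC: 220 − 8Q = 198 ⇒ Q = 2.75, P = 220 − 4·2.75 = 209.
CS = ½·(220 − 209)·2.75 = 15.125.
Change in consumer surplus: 15.125 − 60.5 = −45.375.

Consumer surplus falls by 45.375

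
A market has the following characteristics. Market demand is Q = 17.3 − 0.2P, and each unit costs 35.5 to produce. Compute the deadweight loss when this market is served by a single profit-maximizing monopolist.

Inverting demand: P = 86.5 − 5Q.
Competitive firms price at marginal cost: P = 35.5, giving Q = 10.2.
A monopolist chooses Q where MR = MC. MR = 86.5 − 10Q; setting this equal to 35.5 gives Q = 5.1 and P = 61.
DWL is the triangle between Q = 5.1 and Q = 10.2: ½·(10.2 − 5.1)·(61 − 35.5) = 65.025.

DWL = 65.025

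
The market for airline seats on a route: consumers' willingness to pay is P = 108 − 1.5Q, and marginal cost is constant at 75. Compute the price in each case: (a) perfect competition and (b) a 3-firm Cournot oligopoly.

Perfect competition: P = MC = 75, so 108 − 1.5Q = 75 and Q = 22.
Cournot with 3 identical firms: the symmetric best-response condition is 108 − 6q = 75. Each firm produces q = 5.5, total output Q = 16.5, price P = 83.25.

Competition: P = 75; Cournot: P = 83.25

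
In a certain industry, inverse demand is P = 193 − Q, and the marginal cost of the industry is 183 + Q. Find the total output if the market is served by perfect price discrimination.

Q = 5

Under first-degree price discrimination the firm charges each unit its demand price and produces up to where P = MC, i.e. Q = 5. Consumer surplus is zero; producer surplus equals total surplus.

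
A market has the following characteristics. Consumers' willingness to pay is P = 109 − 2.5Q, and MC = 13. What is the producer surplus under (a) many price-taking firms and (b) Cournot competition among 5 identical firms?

Competition: PS = 0; Cournot: PS = 512

Competitive firms price at marginal cost: P = 13, giving Q = 38.4.
PS = (13 − 13)·38.4 = 0.
Cournot with 5 identical firms: the symmetric best-response condition is 109 − 15q = 13. Each firm produces q = 6.4, total output Q = 32, price P = 29.
PS = (29 − 13)·32 = 512.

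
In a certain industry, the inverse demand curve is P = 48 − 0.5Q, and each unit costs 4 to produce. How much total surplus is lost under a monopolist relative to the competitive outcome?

DWL = 484

Competitive firms price at marginal cost: P = 4, giving Q = 88.
The monopolist equates marginal revenue to marginal cost: 48 − Q = 4, so Q = 44. From demand, P = 26.
DWL is the triangle between Q = 44 and Q = 88: ½·(88 − 44)·(26 − 4) = 484.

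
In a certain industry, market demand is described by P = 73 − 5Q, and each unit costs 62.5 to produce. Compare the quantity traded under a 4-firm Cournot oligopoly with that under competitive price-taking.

Cournot: Q = 1.68; Competition: Q = 2.1

Cournot with 4 identical firms: the symmetric best-response condition is 73 − 25q = 62.5. Each firm produces q = 0.42, total output Q = 1.68, price P = 64.6.
Perfect competition: P = MC = 62.5, so 73 − 5Q = 62.5 and Q = 2.1.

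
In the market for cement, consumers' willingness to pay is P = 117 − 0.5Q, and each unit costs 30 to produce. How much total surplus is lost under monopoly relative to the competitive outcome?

DWL = 1892.25

Under competition P = MC = 30, so Q = (117 − 30)/0.5 = 174.
Monopoly sets MR = MC: 117 − Q = 30 ⇒ Q = 87, P = 117 − 0.5·87 = 73.5.
DWL is the triangle between Q = 87 and Q = 174: ½·(174 − 87)·(73.5 − 30) = 1892.25.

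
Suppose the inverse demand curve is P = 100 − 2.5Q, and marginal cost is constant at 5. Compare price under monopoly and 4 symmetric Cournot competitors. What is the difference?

The monopolist equates marginal revenue to marginal cost: 100 − 5Q = 5, so Q = 19. From demand, P = 52.5.
Cournot with 4 identical firms: the symmetric best-response condition is 100 − 12.5q = 5. Each firm produces q = 7.6, total output Q = 30.4, price P = 24.
Change in price: 24 − 52.5 = −28.5.

P falls by 28.5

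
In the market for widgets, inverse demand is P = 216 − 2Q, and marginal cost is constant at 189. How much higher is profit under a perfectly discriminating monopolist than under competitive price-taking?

π rises by 182.25

Perfect competition: P = MC = 189, so 216 − 2Q = 189 and Q = 13.5.
Profit = (189 − 189)·13.5 = 0.
Under first-degree price discrimination the firm charges each unit its demand price and produces up to where P = MC, i.e. Q = 13.5. Consumer surplus is zero; producer surplus equals total surplus.
PS equals the full surplus area, 182.25. Profit = 182.25 = 182.25.
Change in profit: 182.25 − 0 = 182.25.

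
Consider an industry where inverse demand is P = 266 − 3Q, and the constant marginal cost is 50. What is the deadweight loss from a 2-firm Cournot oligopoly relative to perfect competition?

Competitive firms price at marginal cost: P = 50, giving Q = 72.
In a 2-firm Cournot equilibrium, symmetry and the first-order condition give q = (266 − 50)/(9) = 24. So Q = 48 and P = 122.
DWL is the triangle between Q = 48 and Q = 72: ½·(72 − 48)·(122 − 50) = 864.

DWL = 864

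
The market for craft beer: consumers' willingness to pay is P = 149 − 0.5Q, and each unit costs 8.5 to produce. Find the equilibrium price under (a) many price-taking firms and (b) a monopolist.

Competition: P = 8.5; Monopoly: P = 78.75

Under competition P = MC = 8.5, so Q = (149 − 8.5)/0.5 = 281.
The monopolist equates marginal revenue to marginal cost: 149 − Q = 8.5, so Q = 140.5. From demand, P = 78.75.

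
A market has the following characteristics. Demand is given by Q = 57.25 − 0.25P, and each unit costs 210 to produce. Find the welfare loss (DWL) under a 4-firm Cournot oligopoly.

Inverting demand: P = 229 − 4Q.
Under competition P = MC = 210, so Q = (229 − 210)/4 = 4.75.
With 4 symmetric Cournot firms, each firm's FOC gives 229 − 20q = 210, so q = 0.95, Q = 4·0.95 = 3.8, and P = 213.8.
DWL is the triangle between Q = 3.8 and Q = 4.75: ½·(4.75 − 3.8)·(213.8 − 210) = 1.805.

DWL = 1.805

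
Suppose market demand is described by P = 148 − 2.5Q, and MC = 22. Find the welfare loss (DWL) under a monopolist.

DWL = 793.8

Perfect competition: P = MC = 22, so 148 − 2.5Q = 22 and Q = 50.4.
Monopoly sets MR = MC: 148 − 5Q = 22 ⇒ Q = 25.2, P = 148 − 2.5·25.2 = 85.
DWL is the triangle between Q = 25.2 and Q = 50.4: ½·(50.4 − 25.2)·(85 − 22) = 793.8.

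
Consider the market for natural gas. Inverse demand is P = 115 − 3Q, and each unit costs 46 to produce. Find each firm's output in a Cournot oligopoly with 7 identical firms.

q_i = 2.875

With 7 symmetric Cournot firms, each firm's FOC gives 115 − 24q = 46, so q = 2.875, Q = 7·2.875 = 20.125, and P = 54.625.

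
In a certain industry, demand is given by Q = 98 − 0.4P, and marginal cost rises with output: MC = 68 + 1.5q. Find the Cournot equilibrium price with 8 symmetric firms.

P = 97.5

Inverting demand: P = 245 − 2.5Q.
In a 8-firm Cournot equilibrium, symmetry and the first-order condition give q = (245 − 68)/(24) = 7.375. So Q = 59 and P = 97.5.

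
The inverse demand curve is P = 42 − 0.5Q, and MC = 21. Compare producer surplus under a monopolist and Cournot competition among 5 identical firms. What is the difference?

A monopolist chooses Q where MR = MC. MR = 42 − Q; setting this equal to 21 gives Q = 21 and P = 31.5.
PS = (31.5 − 21)·21 = 220.5.
With 5 symmetric Cournot firms, each firm's FOC gives 42 − 3q = 21, so q = 7, Q = 5·7 = 35, and P = 24.5.
PS = (24.5 − 21)·35 = 122.5.
Change in producer surplus: 122.5 − 220.5 = −98.

Producer surplus falls by 98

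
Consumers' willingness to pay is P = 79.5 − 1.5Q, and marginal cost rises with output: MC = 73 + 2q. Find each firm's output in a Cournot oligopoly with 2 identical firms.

In a 2-firm Cournot equilibrium, symmetry and the first-order condition give q = (79.5 − 73)/(6.5) = 1. So Q = 2 and P = 76.5.

q_i = 1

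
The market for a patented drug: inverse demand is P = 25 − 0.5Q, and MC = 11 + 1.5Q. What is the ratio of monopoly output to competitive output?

The monopolist equates marginal revenue to marginal cost: 25 − Q = 11 + 1.5Q, so Q = 5.6. From demand, P = 22.2.
Under competition P = MC: 25 − 0.5Q = 11 + 1.5Q ⇒ Q = 7, P = 21.5.
Ratio Q_m/Q_c = 5.6/7 = 0.8.

Q_m/Q_c = 0.8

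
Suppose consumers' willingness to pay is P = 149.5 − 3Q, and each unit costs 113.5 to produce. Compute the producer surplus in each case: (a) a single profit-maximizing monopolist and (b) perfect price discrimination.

A monopolist chooses Q where MR = MC. MR = 149.5 − 6Q; setting this equal to 113.5 gives Q = 6 and P = 131.5.
PS = (131.5 − 113.5)·6 = 108.
A perfectly discriminating monopolist sells every unit with P(Q) ≥ MC(Q), so output equals the competitive quantity Q = 12. Each buyer pays their reservation price, so CS = 0 and the firm captures all surplus.
PS = ½·(149.5 − 113.5)·12 = 216.

Monopoly: PS = 108; Perfect PD: PS = 216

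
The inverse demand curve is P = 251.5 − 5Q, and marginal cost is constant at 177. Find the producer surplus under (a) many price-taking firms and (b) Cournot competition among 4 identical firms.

Perfect competition: P = MC = 177, so 251.5 − 5Q = 177 and Q = 14.9.
PS = (177 − 177)·14.9 = 0.
In a 4-firm Cournot equilibrium, symmetry and the first-order condition give q = (251.5 − 177)/(25) = 2.98. So Q = 11.92 and P = 191.9.
PS = (191.9 − 177)·11.92 = 177.608.

Competition: PS = 0; Cournot: PS = 177.608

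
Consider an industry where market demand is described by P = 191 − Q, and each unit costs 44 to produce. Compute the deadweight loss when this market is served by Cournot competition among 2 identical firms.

DWL = 1200.5

Perfect competition: P = MC = 44, so 191 − Q = 44 and Q = 147.
Cournot with 2 identical firms: the symmetric best-response condition is 191 − 3q = 44. Each firm produces q = 49, total output Q = 98, price P = 93.
DWL is the triangle between Q = 98 and Q = 147: ½·(147 − 98)·(93 − 44) = 1200.5.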